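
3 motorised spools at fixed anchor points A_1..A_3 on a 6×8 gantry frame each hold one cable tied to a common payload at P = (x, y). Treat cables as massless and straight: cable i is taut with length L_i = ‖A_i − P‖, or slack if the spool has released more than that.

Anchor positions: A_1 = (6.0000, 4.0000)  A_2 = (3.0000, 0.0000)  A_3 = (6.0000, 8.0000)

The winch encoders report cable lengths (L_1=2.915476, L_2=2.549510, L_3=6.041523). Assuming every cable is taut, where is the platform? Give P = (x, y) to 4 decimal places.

(3.5000, 2.5000)

each cable: (A_i−P)·(A_i−P) = L_i²; let q_i = ‖A_i‖²−L_i²
q_1 = 36.0000+16.0000−8.5000 = 43.5000
row 1: 6.0000x + 8.0000y = 41.0000  (q_2=2.5000)
row 2: 0.0000x − 8.0000y = -20.0000  (q_3=63.5000)
Cramer on rows 1–2 → x = 3.5000, y = 2.5000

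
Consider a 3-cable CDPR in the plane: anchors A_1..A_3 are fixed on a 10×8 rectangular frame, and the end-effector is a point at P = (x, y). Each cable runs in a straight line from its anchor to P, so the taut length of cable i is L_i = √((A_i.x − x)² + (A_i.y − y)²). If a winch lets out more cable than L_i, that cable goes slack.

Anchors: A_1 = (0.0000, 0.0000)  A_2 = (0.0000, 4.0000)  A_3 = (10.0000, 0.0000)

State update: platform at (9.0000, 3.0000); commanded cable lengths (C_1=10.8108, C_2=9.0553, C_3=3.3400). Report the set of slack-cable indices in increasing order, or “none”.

1, 3

cable 1: L_1 = ‖A_1−P‖ = 9.4868;  C_1 = 10.8108 → slack
cable 2: L_2 = ‖A_2−P‖ = 9.0554;  C_2 = 9.0553 → taut
cable 3: L_3 = ‖A_3−P‖ = 3.1623;  C_3 = 3.3400 → slack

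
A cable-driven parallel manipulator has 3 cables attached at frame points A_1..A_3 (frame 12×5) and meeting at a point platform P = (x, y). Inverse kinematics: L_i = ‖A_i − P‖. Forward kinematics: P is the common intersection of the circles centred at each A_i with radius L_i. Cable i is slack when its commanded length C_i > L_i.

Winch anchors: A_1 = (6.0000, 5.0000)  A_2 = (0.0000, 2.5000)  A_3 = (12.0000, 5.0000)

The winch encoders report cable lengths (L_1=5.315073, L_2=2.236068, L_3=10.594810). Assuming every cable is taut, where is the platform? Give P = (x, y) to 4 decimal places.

expand ‖A_i−P‖²=L_i² and subtract eq 1 (q_i ≔ ‖A_i‖²−L_i²)
q_1 = 36.0000+25.0000−28.2500 = 32.7500
eq1−eq2 → [12.0000  5.0000]·P = 31.5000
eq1−eq3 → [-12.0000  0.0000]·P = -24.0000
2×2 solve → P = (2.0000, 1.5000)

(2.0000, 1.5000)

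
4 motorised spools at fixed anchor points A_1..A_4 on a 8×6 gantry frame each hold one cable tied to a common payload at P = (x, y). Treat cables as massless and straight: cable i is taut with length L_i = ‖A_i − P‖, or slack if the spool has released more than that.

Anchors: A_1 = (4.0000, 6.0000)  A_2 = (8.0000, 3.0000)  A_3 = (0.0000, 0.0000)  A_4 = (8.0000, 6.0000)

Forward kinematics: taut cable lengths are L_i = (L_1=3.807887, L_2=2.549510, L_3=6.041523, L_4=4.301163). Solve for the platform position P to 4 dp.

each cable: (A_i−P)·(A_i−P) = L_i²; let q_i = ‖A_i‖²−L_i²
q_1 = 16.0000+36.0000−14.5000 = 37.5000
row 1: -8.0000x + 6.0000y = -29.0000  (q_2=66.5000)
row 2: 8.0000x + 12.0000y = 74.0000  (q_3=-36.5000)
row 3: -8.0000x + 0.0000y = -44.0000  (q_4=81.5000)
Cramer on rows 1–2 → x = 5.5000, y = 2.5000
check cable 4: ‖A_4−P‖² = 18.5000 ≈ L_4² = 18.5000 ✓

(5.5000, 2.5000)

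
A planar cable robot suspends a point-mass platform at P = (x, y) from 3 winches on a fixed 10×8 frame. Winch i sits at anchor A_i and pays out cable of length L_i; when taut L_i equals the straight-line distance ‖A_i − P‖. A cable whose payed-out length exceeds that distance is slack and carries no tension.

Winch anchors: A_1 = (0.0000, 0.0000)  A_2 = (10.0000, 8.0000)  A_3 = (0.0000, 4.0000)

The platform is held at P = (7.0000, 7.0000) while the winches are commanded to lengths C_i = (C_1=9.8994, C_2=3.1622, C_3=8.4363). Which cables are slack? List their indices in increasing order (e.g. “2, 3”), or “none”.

i=1: geometric 9.8995 vs commanded 9.8994 ⇒ taut
i=2: geometric 3.1623 vs commanded 3.1622 ⇒ taut
i=3: geometric 7.6158 vs commanded 8.4363 ⇒ slack

3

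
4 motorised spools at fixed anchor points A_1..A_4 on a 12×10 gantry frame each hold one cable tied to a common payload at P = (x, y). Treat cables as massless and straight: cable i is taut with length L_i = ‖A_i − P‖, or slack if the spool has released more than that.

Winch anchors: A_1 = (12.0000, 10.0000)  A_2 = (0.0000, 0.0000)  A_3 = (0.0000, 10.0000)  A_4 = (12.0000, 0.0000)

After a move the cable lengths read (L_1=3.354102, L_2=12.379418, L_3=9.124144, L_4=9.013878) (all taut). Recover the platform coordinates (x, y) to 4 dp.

(9.0000, 8.5000)

circle eqns → linear via eq_j − eq_1; set k_j = A_j·A_j − L_j²
k_1 = 144.0000+100.0000−11.2500 = 232.7500
24.0000·x + 20.0000·y = k_1−k_2 = 386.0000
24.0000·x + 0.0000·y = k_1−k_3 = 216.0000
0.0000·x + 20.0000·y = k_1−k_4 = 170.0000
solve first two rows → x=9.0000, y=8.5000
check cable 4: ‖A_4−P‖² = 81.2500 ≈ L_4² = 81.2500 ✓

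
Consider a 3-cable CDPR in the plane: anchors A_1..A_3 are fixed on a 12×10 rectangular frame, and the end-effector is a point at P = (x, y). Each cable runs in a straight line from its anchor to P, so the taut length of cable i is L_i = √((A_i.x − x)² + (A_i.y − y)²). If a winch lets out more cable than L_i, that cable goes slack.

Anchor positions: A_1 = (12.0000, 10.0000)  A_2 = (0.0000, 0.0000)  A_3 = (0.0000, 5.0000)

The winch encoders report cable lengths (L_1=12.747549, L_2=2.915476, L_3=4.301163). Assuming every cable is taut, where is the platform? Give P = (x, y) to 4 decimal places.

each cable: (A_i−P)·(A_i−P) = L_i²; let q_i = ‖A_i‖²−L_i²
q_1 = 144.0000+100.0000−162.5000 = 81.5000
row 1: 24.0000x + 20.0000y = 90.0000  (q_2=-8.5000)
row 2: 24.0000x + 10.0000y = 75.0000  (q_3=6.5000)
Cramer on rows 1–2 → x = 2.5000, y = 1.5000

(2.5000, 1.5000)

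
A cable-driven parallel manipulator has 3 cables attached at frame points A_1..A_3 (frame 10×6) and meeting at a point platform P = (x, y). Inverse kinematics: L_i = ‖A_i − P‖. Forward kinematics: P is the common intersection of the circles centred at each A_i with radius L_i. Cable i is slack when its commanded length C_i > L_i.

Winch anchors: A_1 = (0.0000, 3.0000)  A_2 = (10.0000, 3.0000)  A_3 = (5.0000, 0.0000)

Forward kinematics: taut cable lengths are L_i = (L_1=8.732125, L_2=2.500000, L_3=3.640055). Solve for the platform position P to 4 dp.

(8.5000, 1.0000)

circle eqns → linear via eq_j − eq_1; set q_j = A_j·A_j − L_j²
q_1 = 0.0000+9.0000−76.2500 = -67.2500
-20.0000·x + 0.0000·y = q_1−q_2 = -170.0000
-10.0000·x + 6.0000·y = q_1−q_3 = -79.0000
solve first two rows → x=8.5000, y=1.0000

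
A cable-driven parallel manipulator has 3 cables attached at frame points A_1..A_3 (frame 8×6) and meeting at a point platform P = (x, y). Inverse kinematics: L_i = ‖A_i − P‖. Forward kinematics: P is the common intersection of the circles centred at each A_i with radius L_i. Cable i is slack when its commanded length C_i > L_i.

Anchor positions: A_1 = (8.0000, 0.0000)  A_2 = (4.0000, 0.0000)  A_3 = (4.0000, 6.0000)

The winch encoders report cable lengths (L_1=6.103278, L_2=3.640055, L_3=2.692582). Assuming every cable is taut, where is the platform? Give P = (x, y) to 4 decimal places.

each cable: (A_i−P)·(A_i−P) = L_i²; let c_i = ‖A_i‖²−L_i²
c_1 = 64.0000+0.0000−37.2500 = 26.7500
row 1: 8.0000x + 0.0000y = 24.0000  (c_2=2.7500)
row 2: 8.0000x − 12.0000y = -18.0000  (c_3=44.7500)
Cramer on rows 1–2 → x = 3.0000, y = 3.5000

(3.0000, 3.5000)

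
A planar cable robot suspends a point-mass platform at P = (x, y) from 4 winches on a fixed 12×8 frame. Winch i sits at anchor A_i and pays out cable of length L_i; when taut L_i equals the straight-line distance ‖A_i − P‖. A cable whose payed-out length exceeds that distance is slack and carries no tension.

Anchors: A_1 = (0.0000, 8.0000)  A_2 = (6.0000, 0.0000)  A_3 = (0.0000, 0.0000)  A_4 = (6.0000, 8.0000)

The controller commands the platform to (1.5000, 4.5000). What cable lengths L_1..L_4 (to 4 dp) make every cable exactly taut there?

(3.8079, 6.3640, 4.7434, 5.7009)

L_1: Δ = A_1−P = (-1.5000, 3.5000) → ‖Δ‖ = √14.5000 = 3.8079
L_2: Δ = A_2−P = (4.5000, -4.5000) → ‖Δ‖ = √40.5000 = 6.3640
L_3: Δ = A_3−P = (-1.5000, -4.5000) → ‖Δ‖ = √22.5000 = 4.7434
L_4: Δ = A_4−P = (4.5000, 3.5000) → ‖Δ‖ = √32.5000 = 5.7009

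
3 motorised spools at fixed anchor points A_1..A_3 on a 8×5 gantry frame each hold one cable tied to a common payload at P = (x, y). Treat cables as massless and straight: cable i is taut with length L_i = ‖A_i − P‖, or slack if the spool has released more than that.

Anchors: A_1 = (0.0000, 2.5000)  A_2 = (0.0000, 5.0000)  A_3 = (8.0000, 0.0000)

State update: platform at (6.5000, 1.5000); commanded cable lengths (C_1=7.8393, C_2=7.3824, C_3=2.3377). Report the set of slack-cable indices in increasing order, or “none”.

1, 3

cable 1: √((-6.5000)²+(1.0000)²)=6.5765, C_1=7.8393: slack
cable 2: √((-6.5000)²+(3.5000)²)=7.3824, C_2=7.3824: taut
cable 3: √((1.5000)²+(-1.5000)²)=2.1213, C_3=2.3377: slack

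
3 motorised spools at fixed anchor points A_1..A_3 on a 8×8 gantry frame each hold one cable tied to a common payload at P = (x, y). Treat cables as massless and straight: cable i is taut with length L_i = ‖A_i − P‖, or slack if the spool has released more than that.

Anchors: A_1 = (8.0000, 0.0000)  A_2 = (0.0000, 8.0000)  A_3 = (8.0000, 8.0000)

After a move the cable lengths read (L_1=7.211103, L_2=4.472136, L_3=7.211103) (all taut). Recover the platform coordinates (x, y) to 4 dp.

(2.0000, 4.0000)

expand ‖A_i−P‖²=L_i² and subtract eq 1 (q_i ≔ ‖A_i‖²−L_i²)
q_1 = 64.0000+0.0000−52.0000 = 12.0000
eq1−eq2 → [16.0000  -16.0000]·P = -32.0000
eq1−eq3 → [0.0000  -16.0000]·P = -64.0000
2×2 solve → P = (2.0000, 4.0000)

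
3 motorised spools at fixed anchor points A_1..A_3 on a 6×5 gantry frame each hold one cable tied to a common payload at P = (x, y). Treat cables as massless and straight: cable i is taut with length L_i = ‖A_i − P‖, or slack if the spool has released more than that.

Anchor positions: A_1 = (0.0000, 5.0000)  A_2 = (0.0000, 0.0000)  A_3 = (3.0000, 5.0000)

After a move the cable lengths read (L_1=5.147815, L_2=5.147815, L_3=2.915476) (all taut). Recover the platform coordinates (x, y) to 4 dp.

expand ‖A_i−P‖²=L_i² and subtract eq 1 (c_i ≔ ‖A_i‖²−L_i²)
c_1 = 0.0000+25.0000−26.5000 = -1.5000
eq1−eq2 → [0.0000  10.0000]·P = 25.0000
eq1−eq3 → [-6.0000  0.0000]·P = -27.0000
2×2 solve → P = (4.5000, 2.5000)

(4.5000, 2.5000)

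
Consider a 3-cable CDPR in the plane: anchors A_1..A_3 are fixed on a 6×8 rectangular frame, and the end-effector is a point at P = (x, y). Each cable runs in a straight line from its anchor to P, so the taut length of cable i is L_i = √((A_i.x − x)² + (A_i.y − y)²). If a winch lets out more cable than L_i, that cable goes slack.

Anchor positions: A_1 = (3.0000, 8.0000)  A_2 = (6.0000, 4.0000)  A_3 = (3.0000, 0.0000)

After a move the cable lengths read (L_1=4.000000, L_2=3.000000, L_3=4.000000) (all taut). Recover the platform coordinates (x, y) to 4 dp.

each cable: (A_i−P)·(A_i−P) = L_i²; let k_i = ‖A_i‖²−L_i²
k_1 = 9.0000+64.0000−16.0000 = 57.0000
row 1: -6.0000x + 8.0000y = 14.0000  (k_2=43.0000)
row 2: 0.0000x + 16.0000y = 64.0000  (k_3=-7.0000)
Cramer on rows 1–2 → x = 3.0000, y = 4.0000

(3.0000, 4.0000)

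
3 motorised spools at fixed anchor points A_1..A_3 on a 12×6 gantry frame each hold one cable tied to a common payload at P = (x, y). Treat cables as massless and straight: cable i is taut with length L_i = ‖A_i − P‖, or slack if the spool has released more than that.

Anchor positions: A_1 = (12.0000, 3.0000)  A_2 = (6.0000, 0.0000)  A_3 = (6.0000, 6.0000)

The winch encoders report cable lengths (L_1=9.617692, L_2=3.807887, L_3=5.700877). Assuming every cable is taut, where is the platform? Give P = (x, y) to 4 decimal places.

circle eqns → linear via eq_j − eq_1; set c_j = A_j·A_j − L_j²
c_1 = 144.0000+9.0000−92.5000 = 60.5000
12.0000·x + 6.0000·y = c_1−c_2 = 39.0000
12.0000·x − 6.0000·y = c_1−c_3 = 21.0000
solve first two rows → x=2.5000, y=1.5000

(2.5000, 1.5000)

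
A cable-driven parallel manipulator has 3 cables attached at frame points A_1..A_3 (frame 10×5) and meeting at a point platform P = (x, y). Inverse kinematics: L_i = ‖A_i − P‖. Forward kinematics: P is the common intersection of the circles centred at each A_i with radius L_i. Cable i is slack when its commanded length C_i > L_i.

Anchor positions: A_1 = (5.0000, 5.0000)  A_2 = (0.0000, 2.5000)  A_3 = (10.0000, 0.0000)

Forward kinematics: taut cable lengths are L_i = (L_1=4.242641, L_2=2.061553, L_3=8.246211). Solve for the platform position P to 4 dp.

(2.0000, 2.0000)

expand ‖A_i−P‖²=L_i² and subtract eq 1 (k_i ≔ ‖A_i‖²−L_i²)
k_1 = 25.0000+25.0000−18.0000 = 32.0000
eq1−eq2 → [10.0000  5.0000]·P = 30.0000
eq1−eq3 → [-10.0000  10.0000]·P = 0.0000
2×2 solve → P = (2.0000, 2.0000)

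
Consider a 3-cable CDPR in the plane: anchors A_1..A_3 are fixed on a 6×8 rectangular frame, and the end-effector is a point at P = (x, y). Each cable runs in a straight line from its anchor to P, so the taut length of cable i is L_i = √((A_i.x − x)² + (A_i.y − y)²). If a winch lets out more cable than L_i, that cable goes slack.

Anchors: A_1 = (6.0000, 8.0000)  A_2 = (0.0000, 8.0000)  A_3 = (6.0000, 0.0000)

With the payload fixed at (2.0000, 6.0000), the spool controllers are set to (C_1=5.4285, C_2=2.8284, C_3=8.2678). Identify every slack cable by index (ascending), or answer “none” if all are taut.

1, 3

cable 1: L_1 = ‖A_1−P‖ = 4.4721;  C_1 = 5.4285 → slack
cable 2: L_2 = ‖A_2−P‖ = 2.8284;  C_2 = 2.8284 → taut
cable 3: L_3 = ‖A_3−P‖ = 7.2111;  C_3 = 8.2678 → slack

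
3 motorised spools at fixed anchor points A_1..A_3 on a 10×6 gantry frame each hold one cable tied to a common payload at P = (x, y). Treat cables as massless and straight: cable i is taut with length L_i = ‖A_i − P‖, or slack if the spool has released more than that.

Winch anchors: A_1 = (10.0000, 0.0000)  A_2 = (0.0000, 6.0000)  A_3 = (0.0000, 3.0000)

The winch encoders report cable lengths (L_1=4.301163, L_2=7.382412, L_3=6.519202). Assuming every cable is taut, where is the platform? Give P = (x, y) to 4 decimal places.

each cable: (A_i−P)·(A_i−P) = L_i²; let q_i = ‖A_i‖²−L_i²
q_1 = 100.0000+0.0000−18.5000 = 81.5000
row 1: 20.0000x − 12.0000y = 100.0000  (q_2=-18.5000)
row 2: 20.0000x − 6.0000y = 115.0000  (q_3=-33.5000)
Cramer on rows 1–2 → x = 6.5000, y = 2.5000

(6.5000, 2.5000)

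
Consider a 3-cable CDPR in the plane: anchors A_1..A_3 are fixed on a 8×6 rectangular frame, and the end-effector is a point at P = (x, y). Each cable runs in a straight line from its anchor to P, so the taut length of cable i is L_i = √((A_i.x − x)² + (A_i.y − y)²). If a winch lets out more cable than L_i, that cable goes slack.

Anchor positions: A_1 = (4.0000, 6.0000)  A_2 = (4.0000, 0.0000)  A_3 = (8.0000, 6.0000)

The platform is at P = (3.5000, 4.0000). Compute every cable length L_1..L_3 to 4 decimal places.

(2.0616, 4.0311, 4.9244)

cable 1: Δx=0.5000, Δy=2.0000; L_1 = √(Δx²+Δy²) = 2.0616
cable 2: Δx=0.5000, Δy=-4.0000; L_2 = √(Δx²+Δy²) = 4.0311
cable 3: Δx=4.5000, Δy=2.0000; L_3 = √(Δx²+Δy²) = 4.9244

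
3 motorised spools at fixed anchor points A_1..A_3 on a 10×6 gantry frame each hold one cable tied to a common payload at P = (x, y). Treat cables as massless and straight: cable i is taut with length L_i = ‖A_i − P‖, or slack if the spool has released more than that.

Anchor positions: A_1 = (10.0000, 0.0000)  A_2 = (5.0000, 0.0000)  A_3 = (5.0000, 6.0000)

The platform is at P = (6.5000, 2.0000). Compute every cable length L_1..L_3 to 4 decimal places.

L_1: Δ = A_1−P = (3.5000, -2.0000) → ‖Δ‖ = √16.2500 = 4.0311
L_2: Δ = A_2−P = (-1.5000, -2.0000) → ‖Δ‖ = √6.2500 = 2.5000
L_3: Δ = A_3−P = (-1.5000, 4.0000) → ‖Δ‖ = √18.2500 = 4.2720

(4.0311, 2.5000, 4.2720)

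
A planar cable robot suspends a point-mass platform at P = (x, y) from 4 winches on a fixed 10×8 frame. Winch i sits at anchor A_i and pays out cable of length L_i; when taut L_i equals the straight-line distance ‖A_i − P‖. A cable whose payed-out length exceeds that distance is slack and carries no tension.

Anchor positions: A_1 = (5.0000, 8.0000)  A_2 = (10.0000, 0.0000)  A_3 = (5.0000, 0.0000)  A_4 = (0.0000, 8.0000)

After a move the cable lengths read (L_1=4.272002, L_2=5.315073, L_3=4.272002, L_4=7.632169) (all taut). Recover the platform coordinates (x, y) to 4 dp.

circle eqns → linear via eq_j − eq_1; set q_j = A_j·A_j − L_j²
q_1 = 25.0000+64.0000−18.2500 = 70.7500
-10.0000·x + 16.0000·y = q_1−q_2 = -1.0000
0.0000·x + 16.0000·y = q_1−q_3 = 64.0000
10.0000·x + 0.0000·y = q_1−q_4 = 65.0000
solve first two rows → x=6.5000, y=4.0000
check cable 4: ‖A_4−P‖² = 58.2500 ≈ L_4² = 58.2500 ✓

(6.5000, 4.0000)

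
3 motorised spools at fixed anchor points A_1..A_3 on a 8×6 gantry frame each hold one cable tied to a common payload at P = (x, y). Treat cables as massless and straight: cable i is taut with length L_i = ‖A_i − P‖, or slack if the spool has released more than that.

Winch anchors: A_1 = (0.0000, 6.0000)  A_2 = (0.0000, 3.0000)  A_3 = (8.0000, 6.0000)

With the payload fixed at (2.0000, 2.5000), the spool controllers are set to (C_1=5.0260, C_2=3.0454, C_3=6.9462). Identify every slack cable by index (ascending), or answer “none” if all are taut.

1, 2

i=1: geometric 4.0311 vs commanded 5.0260 ⇒ slack
i=2: geometric 2.0616 vs commanded 3.0454 ⇒ slack
i=3: geometric 6.9462 vs commanded 6.9462 ⇒ taut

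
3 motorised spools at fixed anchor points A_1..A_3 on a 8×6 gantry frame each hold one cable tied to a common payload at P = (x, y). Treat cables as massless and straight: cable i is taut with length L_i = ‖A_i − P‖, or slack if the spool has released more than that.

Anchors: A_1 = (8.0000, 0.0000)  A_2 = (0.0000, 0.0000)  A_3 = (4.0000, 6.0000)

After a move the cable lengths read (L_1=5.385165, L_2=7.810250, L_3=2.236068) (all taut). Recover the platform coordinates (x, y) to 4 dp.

expand ‖A_i−P‖²=L_i² and subtract eq 1 (q_i ≔ ‖A_i‖²−L_i²)
q_1 = 64.0000+0.0000−29.0000 = 35.0000
eq1−eq2 → [16.0000  0.0000]·P = 96.0000
eq1−eq3 → [8.0000  -12.0000]·P = -12.0000
2×2 solve → P = (6.0000, 5.0000)

(6.0000, 5.0000)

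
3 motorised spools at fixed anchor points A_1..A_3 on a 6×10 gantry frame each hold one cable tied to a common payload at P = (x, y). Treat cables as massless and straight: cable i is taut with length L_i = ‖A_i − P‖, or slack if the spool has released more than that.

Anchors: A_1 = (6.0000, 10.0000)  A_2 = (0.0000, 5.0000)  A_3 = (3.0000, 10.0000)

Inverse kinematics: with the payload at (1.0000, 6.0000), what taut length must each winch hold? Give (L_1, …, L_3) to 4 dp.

(6.4031, 1.4142, 4.4721)

L_1: Δ = A_1−P = (5.0000, 4.0000) → ‖Δ‖ = √41.0000 = 6.4031
L_2: Δ = A_2−P = (-1.0000, -1.0000) → ‖Δ‖ = √2.0000 = 1.4142
L_3: Δ = A_3−P = (2.0000, 4.0000) → ‖Δ‖ = √20.0000 = 4.4721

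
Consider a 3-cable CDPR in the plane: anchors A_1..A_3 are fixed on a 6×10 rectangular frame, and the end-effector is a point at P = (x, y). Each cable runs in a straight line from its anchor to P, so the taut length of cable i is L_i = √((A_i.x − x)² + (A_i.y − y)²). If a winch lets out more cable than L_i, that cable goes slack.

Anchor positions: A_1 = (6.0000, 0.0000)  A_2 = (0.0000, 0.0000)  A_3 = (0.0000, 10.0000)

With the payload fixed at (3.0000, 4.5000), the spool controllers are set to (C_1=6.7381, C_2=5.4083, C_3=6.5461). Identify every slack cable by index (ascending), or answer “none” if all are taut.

1, 3

i=1: geometric 5.4083 vs commanded 6.7381 ⇒ slack
i=2: geometric 5.4083 vs commanded 5.4083 ⇒ taut
i=3: geometric 6.2650 vs commanded 6.5461 ⇒ slack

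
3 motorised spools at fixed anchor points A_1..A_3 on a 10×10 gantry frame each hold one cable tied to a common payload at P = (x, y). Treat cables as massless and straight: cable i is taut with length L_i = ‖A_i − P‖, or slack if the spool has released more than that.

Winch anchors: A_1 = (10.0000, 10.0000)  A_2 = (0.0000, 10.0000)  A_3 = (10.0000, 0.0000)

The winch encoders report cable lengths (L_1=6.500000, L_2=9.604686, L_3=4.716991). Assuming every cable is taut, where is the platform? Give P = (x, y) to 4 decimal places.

each cable: (A_i−P)·(A_i−P) = L_i²; let c_i = ‖A_i‖²−L_i²
c_1 = 100.0000+100.0000−42.2500 = 157.7500
row 1: 20.0000x + 0.0000y = 150.0000  (c_2=7.7500)
row 2: 0.0000x + 20.0000y = 80.0000  (c_3=77.7500)
Cramer on rows 1–2 → x = 7.5000, y = 4.0000

(7.5000, 4.0000)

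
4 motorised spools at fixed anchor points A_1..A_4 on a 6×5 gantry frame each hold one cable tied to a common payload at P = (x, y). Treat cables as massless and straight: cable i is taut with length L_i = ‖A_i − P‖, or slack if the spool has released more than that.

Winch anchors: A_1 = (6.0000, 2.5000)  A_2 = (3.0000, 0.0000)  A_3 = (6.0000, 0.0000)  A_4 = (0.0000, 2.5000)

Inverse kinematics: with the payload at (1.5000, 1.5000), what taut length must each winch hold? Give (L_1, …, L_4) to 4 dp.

(4.6098, 2.1213, 4.7434, 1.8028)

L_1: Δ = A_1−P = (4.5000, 1.0000) → ‖Δ‖ = √21.2500 = 4.6098
L_2: Δ = A_2−P = (1.5000, -1.5000) → ‖Δ‖ = √4.5000 = 2.1213
L_3: Δ = A_3−P = (4.5000, -1.5000) → ‖Δ‖ = √22.5000 = 4.7434
L_4: Δ = A_4−P = (-1.5000, 1.0000) → ‖Δ‖ = √3.2500 = 1.8028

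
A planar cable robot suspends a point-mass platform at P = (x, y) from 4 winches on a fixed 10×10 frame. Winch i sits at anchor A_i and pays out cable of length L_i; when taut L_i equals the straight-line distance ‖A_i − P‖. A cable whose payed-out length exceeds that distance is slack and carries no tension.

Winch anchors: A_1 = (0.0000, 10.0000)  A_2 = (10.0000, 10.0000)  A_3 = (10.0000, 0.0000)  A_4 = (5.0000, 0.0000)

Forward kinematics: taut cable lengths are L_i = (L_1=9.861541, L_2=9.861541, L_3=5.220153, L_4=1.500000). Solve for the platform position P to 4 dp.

expand ‖A_i−P‖²=L_i² and subtract eq 1 (q_i ≔ ‖A_i‖²−L_i²)
q_1 = 0.0000+100.0000−97.2500 = 2.7500
eq1−eq2 → [-20.0000  0.0000]·P = -100.0000
eq1−eq3 → [-20.0000  20.0000]·P = -70.0000
eq1−eq4 → [-10.0000  20.0000]·P = -20.0000
2×2 solve → P = (5.0000, 1.5000)
check cable 4: ‖A_4−P‖² = 2.2500 ≈ L_4² = 2.2500 ✓

(5.0000, 1.5000)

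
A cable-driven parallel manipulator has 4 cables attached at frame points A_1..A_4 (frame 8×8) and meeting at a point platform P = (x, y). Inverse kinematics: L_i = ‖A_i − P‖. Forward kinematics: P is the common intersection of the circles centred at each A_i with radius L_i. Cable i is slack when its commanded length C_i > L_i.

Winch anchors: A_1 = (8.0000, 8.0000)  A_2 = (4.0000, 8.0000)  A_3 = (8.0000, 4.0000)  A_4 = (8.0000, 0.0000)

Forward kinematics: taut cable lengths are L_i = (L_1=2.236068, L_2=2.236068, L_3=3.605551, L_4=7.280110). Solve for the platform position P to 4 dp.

circle eqns → linear via eq_j − eq_1; set c_j = A_j·A_j − L_j²
c_1 = 64.0000+64.0000−5.0000 = 123.0000
8.0000·x + 0.0000·y = c_1−c_2 = 48.0000
0.0000·x + 8.0000·y = c_1−c_3 = 56.0000
0.0000·x + 16.0000·y = c_1−c_4 = 112.0000
solve first two rows → x=6.0000, y=7.0000
check cable 4: ‖A_4−P‖² = 53.0000 ≈ L_4² = 53.0000 ✓

(6.0000, 7.0000)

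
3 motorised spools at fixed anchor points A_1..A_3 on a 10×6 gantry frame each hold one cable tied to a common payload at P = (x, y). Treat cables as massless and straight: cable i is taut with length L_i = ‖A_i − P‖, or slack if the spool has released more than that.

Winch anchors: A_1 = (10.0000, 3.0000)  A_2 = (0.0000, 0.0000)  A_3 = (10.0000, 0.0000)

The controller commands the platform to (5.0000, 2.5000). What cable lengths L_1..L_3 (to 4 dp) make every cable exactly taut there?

cable 1: Δx=5.0000, Δy=0.5000; L_1 = √(Δx²+Δy²) = 5.0249
cable 2: Δx=-5.0000, Δy=-2.5000; L_2 = √(Δx²+Δy²) = 5.5902
cable 3: Δx=5.0000, Δy=-2.5000; L_3 = √(Δx²+Δy²) = 5.5902

(5.0249, 5.5902, 5.5902)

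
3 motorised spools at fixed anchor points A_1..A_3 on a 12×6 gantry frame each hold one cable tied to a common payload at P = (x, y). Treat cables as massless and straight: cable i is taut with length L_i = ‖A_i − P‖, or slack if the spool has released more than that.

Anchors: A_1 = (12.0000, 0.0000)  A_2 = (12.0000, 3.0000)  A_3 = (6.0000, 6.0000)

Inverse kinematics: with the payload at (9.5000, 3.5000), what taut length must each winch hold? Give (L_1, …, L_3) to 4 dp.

L_1: Δ = A_1−P = (2.5000, -3.5000) → ‖Δ‖ = √18.5000 = 4.3012
L_2: Δ = A_2−P = (2.5000, -0.5000) → ‖Δ‖ = √6.5000 = 2.5495
L_3: Δ = A_3−P = (-3.5000, 2.5000) → ‖Δ‖ = √18.5000 = 4.3012

(4.3012, 2.5495, 4.3012)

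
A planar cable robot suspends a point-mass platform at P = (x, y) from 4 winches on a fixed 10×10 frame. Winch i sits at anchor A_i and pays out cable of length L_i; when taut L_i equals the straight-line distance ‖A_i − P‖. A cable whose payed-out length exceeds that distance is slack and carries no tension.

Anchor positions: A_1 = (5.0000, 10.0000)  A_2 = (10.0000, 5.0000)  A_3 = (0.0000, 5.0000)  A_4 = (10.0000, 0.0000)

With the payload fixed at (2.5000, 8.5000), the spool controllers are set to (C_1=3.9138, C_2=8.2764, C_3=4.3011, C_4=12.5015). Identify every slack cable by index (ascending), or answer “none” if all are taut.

1, 4

i=1: geometric 2.9155 vs commanded 3.9138 ⇒ slack
i=2: geometric 8.2765 vs commanded 8.2764 ⇒ taut
i=3: geometric 4.3012 vs commanded 4.3011 ⇒ taut
i=4: geometric 11.3358 vs commanded 12.5015 ⇒ slack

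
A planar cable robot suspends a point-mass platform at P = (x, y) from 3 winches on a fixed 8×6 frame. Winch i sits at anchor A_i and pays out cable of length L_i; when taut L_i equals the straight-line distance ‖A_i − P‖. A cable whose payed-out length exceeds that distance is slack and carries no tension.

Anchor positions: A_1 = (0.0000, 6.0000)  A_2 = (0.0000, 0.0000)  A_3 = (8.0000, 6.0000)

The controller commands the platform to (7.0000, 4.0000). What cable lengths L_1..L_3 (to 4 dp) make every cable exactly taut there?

L_1: Δ = A_1−P = (-7.0000, 2.0000) → ‖Δ‖ = √53.0000 = 7.2801
L_2: Δ = A_2−P = (-7.0000, -4.0000) → ‖Δ‖ = √65.0000 = 8.0623
L_3: Δ = A_3−P = (1.0000, 2.0000) → ‖Δ‖ = √5.0000 = 2.2361

(7.2801, 8.0623, 2.2361)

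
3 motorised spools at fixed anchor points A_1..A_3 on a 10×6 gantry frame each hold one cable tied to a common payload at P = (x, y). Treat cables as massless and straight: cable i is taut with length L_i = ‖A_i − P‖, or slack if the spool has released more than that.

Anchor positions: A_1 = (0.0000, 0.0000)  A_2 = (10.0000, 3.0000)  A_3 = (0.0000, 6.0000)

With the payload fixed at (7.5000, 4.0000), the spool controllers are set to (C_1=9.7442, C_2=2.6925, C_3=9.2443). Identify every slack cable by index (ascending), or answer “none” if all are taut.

1, 3

i=1: geometric 8.5000 vs commanded 9.7442 ⇒ slack
i=2: geometric 2.6926 vs commanded 2.6925 ⇒ taut
i=3: geometric 7.7621 vs commanded 9.2443 ⇒ slack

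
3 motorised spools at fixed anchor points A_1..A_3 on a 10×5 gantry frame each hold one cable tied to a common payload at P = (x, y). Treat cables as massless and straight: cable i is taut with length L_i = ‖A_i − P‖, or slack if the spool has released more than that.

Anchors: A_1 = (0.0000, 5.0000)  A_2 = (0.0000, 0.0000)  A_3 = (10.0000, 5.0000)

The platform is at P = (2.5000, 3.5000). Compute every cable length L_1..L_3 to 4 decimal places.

(2.9155, 4.3012, 7.6485)

L_1 = √((0.0000−2.5000)² + (5.0000−3.5000)²) = 2.9155
L_2 = √((0.0000−2.5000)² + (0.0000−3.5000)²) = 4.3012
L_3 = √((10.0000−2.5000)² + (5.0000−3.5000)²) = 7.6485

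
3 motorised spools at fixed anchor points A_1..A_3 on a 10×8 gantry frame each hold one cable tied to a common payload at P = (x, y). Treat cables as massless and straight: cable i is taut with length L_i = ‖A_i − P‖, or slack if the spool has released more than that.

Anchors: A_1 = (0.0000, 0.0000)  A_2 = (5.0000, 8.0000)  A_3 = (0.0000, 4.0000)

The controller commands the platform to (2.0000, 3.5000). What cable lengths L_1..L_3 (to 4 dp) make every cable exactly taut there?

L_1 = √((0.0000−2.0000)² + (0.0000−3.5000)²) = 4.0311
L_2 = √((5.0000−2.0000)² + (8.0000−3.5000)²) = 5.4083
L_3 = √((0.0000−2.0000)² + (4.0000−3.5000)²) = 2.0616

(4.0311, 5.4083, 2.0616)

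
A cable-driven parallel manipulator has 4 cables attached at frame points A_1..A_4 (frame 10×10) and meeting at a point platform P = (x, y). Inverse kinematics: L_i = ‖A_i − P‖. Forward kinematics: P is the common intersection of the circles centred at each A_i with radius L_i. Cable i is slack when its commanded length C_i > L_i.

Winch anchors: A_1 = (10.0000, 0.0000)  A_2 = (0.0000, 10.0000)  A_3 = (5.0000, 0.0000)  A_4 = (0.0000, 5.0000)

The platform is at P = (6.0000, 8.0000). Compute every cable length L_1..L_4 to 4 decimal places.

L_1: Δ = A_1−P = (4.0000, -8.0000) → ‖Δ‖ = √80.0000 = 8.9443
L_2: Δ = A_2−P = (-6.0000, 2.0000) → ‖Δ‖ = √40.0000 = 6.3246
L_3: Δ = A_3−P = (-1.0000, -8.0000) → ‖Δ‖ = √65.0000 = 8.0623
L_4: Δ = A_4−P = (-6.0000, -3.0000) → ‖Δ‖ = √45.0000 = 6.7082

(8.9443, 6.3246, 8.0623, 6.7082)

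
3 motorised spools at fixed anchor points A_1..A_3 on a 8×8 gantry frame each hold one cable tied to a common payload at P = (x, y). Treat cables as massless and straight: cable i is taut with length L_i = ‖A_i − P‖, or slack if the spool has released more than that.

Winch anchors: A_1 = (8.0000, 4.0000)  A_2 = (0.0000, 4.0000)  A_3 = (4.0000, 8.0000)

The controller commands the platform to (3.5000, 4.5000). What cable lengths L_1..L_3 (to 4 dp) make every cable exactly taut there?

cable 1: Δx=4.5000, Δy=-0.5000; L_1 = √(Δx²+Δy²) = 4.5277
cable 2: Δx=-3.5000, Δy=-0.5000; L_2 = √(Δx²+Δy²) = 3.5355
cable 3: Δx=0.5000, Δy=3.5000; L_3 = √(Δx²+Δy²) = 3.5355

(4.5277, 3.5355, 3.5355)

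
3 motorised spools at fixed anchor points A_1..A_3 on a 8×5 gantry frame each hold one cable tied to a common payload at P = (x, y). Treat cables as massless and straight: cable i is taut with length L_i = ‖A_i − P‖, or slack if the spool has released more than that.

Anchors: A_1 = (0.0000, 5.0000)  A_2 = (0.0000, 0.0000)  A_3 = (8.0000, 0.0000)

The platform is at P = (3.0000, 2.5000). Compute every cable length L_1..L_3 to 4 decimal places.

(3.9051, 3.9051, 5.5902)

cable 1: Δx=-3.0000, Δy=2.5000; L_1 = √(Δx²+Δy²) = 3.9051
cable 2: Δx=-3.0000, Δy=-2.5000; L_2 = √(Δx²+Δy²) = 3.9051
cable 3: Δx=5.0000, Δy=-2.5000; L_3 = √(Δx²+Δy²) = 5.5902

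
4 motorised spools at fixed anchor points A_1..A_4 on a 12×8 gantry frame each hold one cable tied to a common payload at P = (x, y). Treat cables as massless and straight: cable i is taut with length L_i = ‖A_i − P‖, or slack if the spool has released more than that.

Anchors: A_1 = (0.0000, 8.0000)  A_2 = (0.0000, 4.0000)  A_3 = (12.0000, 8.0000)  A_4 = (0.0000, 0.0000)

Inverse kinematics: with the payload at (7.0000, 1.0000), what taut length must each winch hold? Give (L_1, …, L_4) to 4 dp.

cable 1: Δx=-7.0000, Δy=7.0000; L_1 = √(Δx²+Δy²) = 9.8995
cable 2: Δx=-7.0000, Δy=3.0000; L_2 = √(Δx²+Δy²) = 7.6158
cable 3: Δx=5.0000, Δy=7.0000; L_3 = √(Δx²+Δy²) = 8.6023
cable 4: Δx=-7.0000, Δy=-1.0000; L_4 = √(Δx²+Δy²) = 7.0711

(9.8995, 7.6158, 8.6023, 7.0711)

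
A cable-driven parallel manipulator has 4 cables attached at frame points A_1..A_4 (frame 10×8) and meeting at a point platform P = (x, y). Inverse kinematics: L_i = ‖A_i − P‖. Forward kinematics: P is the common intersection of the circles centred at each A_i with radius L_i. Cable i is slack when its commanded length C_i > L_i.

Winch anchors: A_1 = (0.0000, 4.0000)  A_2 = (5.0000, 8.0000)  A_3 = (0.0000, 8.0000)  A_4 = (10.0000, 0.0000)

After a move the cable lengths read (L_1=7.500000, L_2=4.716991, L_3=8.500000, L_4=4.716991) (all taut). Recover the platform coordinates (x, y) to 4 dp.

(7.5000, 4.0000)

expand ‖A_i−P‖²=L_i² and subtract eq 1 (c_i ≔ ‖A_i‖²−L_i²)
c_1 = 0.0000+16.0000−56.2500 = -40.2500
eq1−eq2 → [-10.0000  -8.0000]·P = -107.0000
eq1−eq3 → [0.0000  -8.0000]·P = -32.0000
eq1−eq4 → [-20.0000  8.0000]·P = -118.0000
2×2 solve → P = (7.5000, 4.0000)
check cable 4: ‖A_4−P‖² = 22.2500 ≈ L_4² = 22.2500 ✓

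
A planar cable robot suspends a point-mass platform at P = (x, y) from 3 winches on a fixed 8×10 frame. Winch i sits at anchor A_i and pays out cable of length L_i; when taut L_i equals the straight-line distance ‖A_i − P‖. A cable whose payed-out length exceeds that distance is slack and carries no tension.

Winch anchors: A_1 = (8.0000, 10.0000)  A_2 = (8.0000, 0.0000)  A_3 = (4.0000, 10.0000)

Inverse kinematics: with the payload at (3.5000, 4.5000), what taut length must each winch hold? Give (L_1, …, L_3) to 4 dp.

L_1: Δ = A_1−P = (4.5000, 5.5000) → ‖Δ‖ = √50.5000 = 7.1063
L_2: Δ = A_2−P = (4.5000, -4.5000) → ‖Δ‖ = √40.5000 = 6.3640
L_3: Δ = A_3−P = (0.5000, 5.5000) → ‖Δ‖ = √30.5000 = 5.5227

(7.1063, 6.3640, 5.5227)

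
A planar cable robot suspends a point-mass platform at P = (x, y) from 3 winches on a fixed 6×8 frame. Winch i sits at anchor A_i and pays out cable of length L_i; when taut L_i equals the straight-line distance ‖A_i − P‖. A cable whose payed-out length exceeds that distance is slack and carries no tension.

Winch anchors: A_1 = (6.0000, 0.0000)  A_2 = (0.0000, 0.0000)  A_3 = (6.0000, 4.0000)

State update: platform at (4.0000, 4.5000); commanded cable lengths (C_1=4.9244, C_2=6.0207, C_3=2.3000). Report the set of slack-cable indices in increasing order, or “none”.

3

cable 1: L_1 = ‖A_1−P‖ = 4.9244;  C_1 = 4.9244 → taut
cable 2: L_2 = ‖A_2−P‖ = 6.0208;  C_2 = 6.0207 → taut
cable 3: L_3 = ‖A_3−P‖ = 2.0616;  C_3 = 2.3000 → slack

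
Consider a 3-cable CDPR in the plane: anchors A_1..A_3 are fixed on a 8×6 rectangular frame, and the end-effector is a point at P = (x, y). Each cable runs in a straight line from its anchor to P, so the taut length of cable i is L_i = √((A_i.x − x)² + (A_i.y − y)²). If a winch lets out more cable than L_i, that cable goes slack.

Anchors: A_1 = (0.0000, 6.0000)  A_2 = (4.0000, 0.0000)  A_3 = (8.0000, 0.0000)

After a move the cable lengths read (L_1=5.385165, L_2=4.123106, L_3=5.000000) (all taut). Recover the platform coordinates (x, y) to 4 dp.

each cable: (A_i−P)·(A_i−P) = L_i²; let c_i = ‖A_i‖²−L_i²
c_1 = 0.0000+36.0000−29.0000 = 7.0000
row 1: -8.0000x + 12.0000y = 8.0000  (c_2=-1.0000)
row 2: -16.0000x + 12.0000y = -32.0000  (c_3=39.0000)
Cramer on rows 1–2 → x = 5.0000, y = 4.0000

(5.0000, 4.0000)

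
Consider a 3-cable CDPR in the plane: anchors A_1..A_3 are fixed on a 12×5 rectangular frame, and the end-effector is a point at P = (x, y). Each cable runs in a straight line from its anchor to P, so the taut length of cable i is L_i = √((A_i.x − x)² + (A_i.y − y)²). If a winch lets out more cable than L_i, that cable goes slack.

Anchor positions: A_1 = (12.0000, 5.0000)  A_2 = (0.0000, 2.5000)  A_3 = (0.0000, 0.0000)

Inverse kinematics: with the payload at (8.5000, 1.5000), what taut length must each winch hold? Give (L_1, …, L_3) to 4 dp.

L_1 = √((12.0000−8.5000)² + (5.0000−1.5000)²) = 4.9497
L_2 = √((0.0000−8.5000)² + (2.5000−1.5000)²) = 8.5586
L_3 = √((0.0000−8.5000)² + (0.0000−1.5000)²) = 8.6313

(4.9497, 8.5586, 8.6313)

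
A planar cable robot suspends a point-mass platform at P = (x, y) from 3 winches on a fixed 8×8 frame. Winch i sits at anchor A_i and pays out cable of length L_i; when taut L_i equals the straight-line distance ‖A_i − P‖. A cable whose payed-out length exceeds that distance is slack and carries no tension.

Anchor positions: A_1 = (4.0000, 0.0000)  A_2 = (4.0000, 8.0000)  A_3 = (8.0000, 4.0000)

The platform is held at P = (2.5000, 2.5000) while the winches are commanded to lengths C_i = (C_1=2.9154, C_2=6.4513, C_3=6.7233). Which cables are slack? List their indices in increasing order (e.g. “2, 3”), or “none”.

2, 3

cable 1: L_1 = ‖A_1−P‖ = 2.9155;  C_1 = 2.9154 → taut
cable 2: L_2 = ‖A_2−P‖ = 5.7009;  C_2 = 6.4513 → slack
cable 3: L_3 = ‖A_3−P‖ = 5.7009;  C_3 = 6.7233 → slack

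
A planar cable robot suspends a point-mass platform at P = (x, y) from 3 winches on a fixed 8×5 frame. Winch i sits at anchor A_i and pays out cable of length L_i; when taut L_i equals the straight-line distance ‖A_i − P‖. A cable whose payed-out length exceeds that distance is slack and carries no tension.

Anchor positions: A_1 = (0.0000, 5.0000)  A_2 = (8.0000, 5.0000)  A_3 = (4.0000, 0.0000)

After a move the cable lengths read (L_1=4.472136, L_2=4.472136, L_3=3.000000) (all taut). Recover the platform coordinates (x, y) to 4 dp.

(4.0000, 3.0000)

expand ‖A_i−P‖²=L_i² and subtract eq 1 (c_i ≔ ‖A_i‖²−L_i²)
c_1 = 0.0000+25.0000−20.0000 = 5.0000
eq1−eq2 → [-16.0000  0.0000]·P = -64.0000
eq1−eq3 → [-8.0000  10.0000]·P = -2.0000
2×2 solve → P = (4.0000, 3.0000)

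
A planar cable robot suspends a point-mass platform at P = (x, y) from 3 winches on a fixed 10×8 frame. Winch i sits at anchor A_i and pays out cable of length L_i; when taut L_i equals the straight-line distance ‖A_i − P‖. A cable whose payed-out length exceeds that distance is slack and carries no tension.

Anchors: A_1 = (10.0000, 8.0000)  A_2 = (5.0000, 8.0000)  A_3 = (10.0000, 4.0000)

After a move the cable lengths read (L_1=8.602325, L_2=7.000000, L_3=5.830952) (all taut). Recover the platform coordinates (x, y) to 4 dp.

(5.0000, 1.0000)

each cable: (A_i−P)·(A_i−P) = L_i²; let k_i = ‖A_i‖²−L_i²
k_1 = 100.0000+64.0000−74.0000 = 90.0000
row 1: 10.0000x + 0.0000y = 50.0000  (k_2=40.0000)
row 2: 0.0000x + 8.0000y = 8.0000  (k_3=82.0000)
Cramer on rows 1–2 → x = 5.0000, y = 1.0000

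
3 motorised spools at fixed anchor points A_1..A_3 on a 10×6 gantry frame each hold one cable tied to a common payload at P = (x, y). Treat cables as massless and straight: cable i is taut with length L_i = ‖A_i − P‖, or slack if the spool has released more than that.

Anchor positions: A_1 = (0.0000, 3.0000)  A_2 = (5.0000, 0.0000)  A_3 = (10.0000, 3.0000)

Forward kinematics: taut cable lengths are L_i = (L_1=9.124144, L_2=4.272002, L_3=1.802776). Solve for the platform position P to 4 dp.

(9.0000, 1.5000)

circle eqns → linear via eq_j − eq_1; set c_j = A_j·A_j − L_j²
c_1 = 0.0000+9.0000−83.2500 = -74.2500
-10.0000·x + 6.0000·y = c_1−c_2 = -81.0000
-20.0000·x + 0.0000·y = c_1−c_3 = -180.0000
solve first two rows → x=9.0000, y=1.5000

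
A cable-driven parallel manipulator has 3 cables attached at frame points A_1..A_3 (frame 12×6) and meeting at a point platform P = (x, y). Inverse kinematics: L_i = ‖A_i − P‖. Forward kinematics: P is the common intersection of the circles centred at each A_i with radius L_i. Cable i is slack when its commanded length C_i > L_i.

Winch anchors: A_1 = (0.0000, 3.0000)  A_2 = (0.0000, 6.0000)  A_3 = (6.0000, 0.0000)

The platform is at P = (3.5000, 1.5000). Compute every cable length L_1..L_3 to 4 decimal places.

L_1: Δ = A_1−P = (-3.5000, 1.5000) → ‖Δ‖ = √14.5000 = 3.8079
L_2: Δ = A_2−P = (-3.5000, 4.5000) → ‖Δ‖ = √32.5000 = 5.7009
L_3: Δ = A_3−P = (2.5000, -1.5000) → ‖Δ‖ = √8.5000 = 2.9155

(3.8079, 5.7009, 2.9155)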